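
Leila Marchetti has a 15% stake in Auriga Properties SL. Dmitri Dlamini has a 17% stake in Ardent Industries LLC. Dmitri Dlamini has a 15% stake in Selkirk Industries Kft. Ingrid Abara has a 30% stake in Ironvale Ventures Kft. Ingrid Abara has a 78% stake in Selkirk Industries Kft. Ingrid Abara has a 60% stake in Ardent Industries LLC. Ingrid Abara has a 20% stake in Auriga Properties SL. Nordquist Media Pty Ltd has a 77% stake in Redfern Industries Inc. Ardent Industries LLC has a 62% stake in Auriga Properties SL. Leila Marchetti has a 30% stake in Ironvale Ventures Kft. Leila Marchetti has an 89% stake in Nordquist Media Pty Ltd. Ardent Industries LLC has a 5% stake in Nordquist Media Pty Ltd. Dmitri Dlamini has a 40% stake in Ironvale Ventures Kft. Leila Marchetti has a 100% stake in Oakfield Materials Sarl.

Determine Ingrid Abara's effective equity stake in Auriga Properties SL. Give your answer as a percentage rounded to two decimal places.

Ingrid reaches Auriga along 2 paths.
Via Ardent: 60% × 62% = 37.2%.
Direct stake: 20% = 20%.
Total: 37.2% + 20% = 57.2%.
Rounded: 57.20%.

57.20%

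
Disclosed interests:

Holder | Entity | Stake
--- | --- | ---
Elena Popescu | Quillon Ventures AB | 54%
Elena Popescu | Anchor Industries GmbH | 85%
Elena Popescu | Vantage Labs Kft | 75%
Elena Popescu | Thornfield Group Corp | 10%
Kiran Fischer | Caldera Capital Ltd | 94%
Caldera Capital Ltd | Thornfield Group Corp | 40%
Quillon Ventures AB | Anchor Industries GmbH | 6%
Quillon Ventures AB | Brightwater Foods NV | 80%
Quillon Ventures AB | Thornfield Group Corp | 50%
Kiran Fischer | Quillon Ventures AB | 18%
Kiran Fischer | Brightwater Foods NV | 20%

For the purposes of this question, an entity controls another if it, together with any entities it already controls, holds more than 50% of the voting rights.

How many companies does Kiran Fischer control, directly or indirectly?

Kiran holds 94% of Caldera, so Kiran controls Caldera.
No other company's threshold is met.
Kiran controls 1 company.

1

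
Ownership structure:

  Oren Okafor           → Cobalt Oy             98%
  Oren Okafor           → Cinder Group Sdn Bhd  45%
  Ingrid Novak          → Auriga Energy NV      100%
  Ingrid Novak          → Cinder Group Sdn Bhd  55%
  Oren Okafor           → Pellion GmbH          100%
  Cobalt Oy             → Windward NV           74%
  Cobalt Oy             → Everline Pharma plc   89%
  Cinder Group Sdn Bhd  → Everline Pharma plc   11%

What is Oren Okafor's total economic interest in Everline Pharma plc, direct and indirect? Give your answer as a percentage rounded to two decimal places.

Oren reaches Everline along 2 paths.
Via Cinder: 45% × 11% = 4.95%.
Via Cobalt: 98% × 89% = 87.22%.
Total: 4.95% + 87.22% = 92.17%.

92.17%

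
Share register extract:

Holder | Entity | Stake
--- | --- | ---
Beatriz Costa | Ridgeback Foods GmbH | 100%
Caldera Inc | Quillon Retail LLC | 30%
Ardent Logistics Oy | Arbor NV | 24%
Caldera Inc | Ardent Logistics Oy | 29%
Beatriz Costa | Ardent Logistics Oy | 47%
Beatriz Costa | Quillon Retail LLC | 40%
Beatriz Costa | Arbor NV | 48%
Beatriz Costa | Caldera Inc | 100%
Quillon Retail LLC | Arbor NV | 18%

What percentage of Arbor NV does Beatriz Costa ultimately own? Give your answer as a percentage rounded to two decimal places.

Beatriz reaches Arbor along 5 paths.
Direct stake: 48% = 48%.
Via Caldera → Ardent: 100% × 29% × 24% = 6.96%.
Via Ardent: 47% × 24% = 11.28%.
Via Caldera → Quillon: 100% × 30% × 18% = 5.4%.
Via Quillon: 40% × 18% = 7.2%.
Total: 48% + 6.96% + 11.28% + 5.4% + 7.2% = 78.84%.

78.84%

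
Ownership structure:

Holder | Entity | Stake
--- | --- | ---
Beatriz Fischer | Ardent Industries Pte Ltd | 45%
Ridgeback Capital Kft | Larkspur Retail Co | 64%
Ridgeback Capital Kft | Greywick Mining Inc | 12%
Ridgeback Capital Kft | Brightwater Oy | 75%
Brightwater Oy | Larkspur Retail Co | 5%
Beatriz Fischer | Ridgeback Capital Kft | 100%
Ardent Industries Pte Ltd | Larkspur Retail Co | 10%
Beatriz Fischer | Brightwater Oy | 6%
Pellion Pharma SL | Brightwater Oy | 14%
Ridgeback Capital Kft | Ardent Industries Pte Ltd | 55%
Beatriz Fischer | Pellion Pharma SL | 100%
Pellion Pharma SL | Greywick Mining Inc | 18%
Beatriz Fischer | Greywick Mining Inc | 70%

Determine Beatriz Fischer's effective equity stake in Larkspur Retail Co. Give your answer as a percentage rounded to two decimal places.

Beatriz reaches Larkspur along 6 paths.
Via Ridgeback → Ardent: 100% × 55% × 10% = 5.5%.
Via Ardent: 45% × 10% = 4.5%.
Via Ridgeback: 100% × 64% = 64%.
Via Pellion → Brightwater: 100% × 14% × 5% = 0.7%.
Via Ridgeback → Brightwater: 100% × 75% × 5% = 3.75%.
Via Brightwater: 6% × 5% = 0.3%.
Total: 5.5% + 4.5% + 64% + 0.7% + 3.75% + 0.3% = 78.75%.

78.75%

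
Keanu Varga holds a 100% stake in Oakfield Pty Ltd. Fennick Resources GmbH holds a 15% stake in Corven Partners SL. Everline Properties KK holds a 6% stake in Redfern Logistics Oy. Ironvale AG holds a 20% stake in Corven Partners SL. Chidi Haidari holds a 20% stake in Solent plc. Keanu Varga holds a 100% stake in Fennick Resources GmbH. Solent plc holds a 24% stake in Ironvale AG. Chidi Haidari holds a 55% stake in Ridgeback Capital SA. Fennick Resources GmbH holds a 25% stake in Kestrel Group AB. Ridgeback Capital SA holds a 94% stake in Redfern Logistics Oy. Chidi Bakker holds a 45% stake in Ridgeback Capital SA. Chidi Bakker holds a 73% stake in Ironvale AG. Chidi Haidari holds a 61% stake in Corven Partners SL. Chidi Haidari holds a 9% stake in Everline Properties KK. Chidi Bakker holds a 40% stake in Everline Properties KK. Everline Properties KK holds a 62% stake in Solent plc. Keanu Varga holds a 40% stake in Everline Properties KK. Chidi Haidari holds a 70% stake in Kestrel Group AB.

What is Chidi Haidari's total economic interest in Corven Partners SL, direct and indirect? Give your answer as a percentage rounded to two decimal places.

62.23%

Chidi Haidari reaches Corven along 3 paths.
Via Everline → Solent → Ironvale: 9% × 62% × 24% × 20% = 0.26784%.
Via Solent → Ironvale: 20% × 24% × 20% = 0.96%.
Direct stake: 61% = 61%.
Total: 0.26784% + 0.96% + 61% = 62.22784%.
Rounded: 62.23%.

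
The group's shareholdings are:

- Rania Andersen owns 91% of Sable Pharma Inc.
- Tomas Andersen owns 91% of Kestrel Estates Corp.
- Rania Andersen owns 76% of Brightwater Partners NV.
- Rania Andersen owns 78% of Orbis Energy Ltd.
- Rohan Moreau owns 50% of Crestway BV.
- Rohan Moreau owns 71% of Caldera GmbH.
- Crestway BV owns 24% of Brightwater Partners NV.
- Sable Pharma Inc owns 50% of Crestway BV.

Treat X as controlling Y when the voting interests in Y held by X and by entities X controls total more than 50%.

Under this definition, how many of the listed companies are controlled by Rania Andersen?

3

Rania holds 91% of Sable, so Rania controls Sable.
Rania holds 76% of Brightwater, so Rania controls Brightwater.
Rania holds 78% of Orbis, so Rania controls Orbis.
No other company's threshold is met.
Rania controls 3 companies.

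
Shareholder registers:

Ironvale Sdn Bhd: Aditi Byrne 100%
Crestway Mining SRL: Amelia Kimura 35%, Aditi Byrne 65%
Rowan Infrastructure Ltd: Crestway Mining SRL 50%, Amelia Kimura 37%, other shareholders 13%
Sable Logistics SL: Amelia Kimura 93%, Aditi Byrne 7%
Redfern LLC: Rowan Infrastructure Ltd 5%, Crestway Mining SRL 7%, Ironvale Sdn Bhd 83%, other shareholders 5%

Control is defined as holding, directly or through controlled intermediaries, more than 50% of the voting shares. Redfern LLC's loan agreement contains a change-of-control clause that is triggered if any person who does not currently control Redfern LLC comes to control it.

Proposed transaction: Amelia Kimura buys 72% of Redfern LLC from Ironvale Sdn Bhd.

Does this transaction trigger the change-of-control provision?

Yes

The purchase adds only to Amelia's holdings (Ironvale's stake shrinks), so Amelia is the only person who could newly come to control Redfern.
Amelia holds 93% of Sable, so Amelia controls Sable.
Neither Amelia nor any entity Amelia controls holds any voting interest in Redfern.
So before the transaction, Amelia does not control Redfern.
After the purchase, Amelia holds 72% of Redfern directly, and Ironvale's stake falls to 11%.
Amelia holds 72% of Redfern, so Amelia controls Redfern.
Amelia did not control Redfern before and does after, so the clause is triggered.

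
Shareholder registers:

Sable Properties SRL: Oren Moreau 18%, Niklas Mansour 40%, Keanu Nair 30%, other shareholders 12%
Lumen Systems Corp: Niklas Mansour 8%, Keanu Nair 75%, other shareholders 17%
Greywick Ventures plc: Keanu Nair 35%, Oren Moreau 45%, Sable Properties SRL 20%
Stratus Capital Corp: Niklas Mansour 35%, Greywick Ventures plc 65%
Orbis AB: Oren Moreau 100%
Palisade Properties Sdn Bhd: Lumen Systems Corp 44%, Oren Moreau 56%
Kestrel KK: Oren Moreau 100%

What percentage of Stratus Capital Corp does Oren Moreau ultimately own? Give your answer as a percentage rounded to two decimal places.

Oren reaches Stratus along 2 paths.
Via Greywick: 45% × 65% = 29.25%.
Via Sable → Greywick: 18% × 20% × 65% = 2.34%.
Total: 29.25% + 2.34% = 31.59%.

31.59%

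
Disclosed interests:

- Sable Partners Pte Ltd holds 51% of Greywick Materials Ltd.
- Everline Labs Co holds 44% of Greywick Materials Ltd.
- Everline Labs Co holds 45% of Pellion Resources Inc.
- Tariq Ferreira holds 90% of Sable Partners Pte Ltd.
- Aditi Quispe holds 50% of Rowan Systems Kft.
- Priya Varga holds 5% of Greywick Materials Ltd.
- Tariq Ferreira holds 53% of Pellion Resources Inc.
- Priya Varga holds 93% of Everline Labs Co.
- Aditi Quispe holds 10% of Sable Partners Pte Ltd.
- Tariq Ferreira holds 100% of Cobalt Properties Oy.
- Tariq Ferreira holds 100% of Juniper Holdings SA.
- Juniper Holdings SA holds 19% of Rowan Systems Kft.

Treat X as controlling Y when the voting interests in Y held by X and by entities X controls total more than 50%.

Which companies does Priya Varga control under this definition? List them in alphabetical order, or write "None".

Priya holds 93% of Everline, so Priya controls Everline.
No other company's threshold is met.

Everline Labs Co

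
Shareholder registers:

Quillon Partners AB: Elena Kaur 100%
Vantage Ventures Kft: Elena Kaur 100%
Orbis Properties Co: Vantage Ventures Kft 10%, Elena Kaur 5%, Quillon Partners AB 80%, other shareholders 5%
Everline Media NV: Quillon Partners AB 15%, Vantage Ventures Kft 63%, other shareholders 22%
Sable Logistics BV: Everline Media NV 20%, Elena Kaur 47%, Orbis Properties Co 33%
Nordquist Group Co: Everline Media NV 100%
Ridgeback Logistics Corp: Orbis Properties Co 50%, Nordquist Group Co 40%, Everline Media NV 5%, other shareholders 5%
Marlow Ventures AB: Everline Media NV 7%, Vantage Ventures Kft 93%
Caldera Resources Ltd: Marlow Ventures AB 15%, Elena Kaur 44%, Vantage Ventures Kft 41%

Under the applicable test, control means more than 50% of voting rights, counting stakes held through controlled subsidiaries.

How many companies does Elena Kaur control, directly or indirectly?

Elena holds 100% of Quillon, so Elena controls Quillon.
Elena holds 100% of Vantage, so Elena controls Vantage.
Vantage and Elena and Quillon together hold 10% + 5% + 80% = 95% of Orbis, so Elena controls Orbis.
Quillon and Vantage together hold 15% + 63% = 78% of Everline, so Elena controls Everline.
Everline and Elena and Orbis together hold 20% + 47% + 33% = 100% of Sable, so Elena controls Sable.
Everline holds 100% of Nordquist, so Elena controls Nordquist.
Orbis and Nordquist and Everline together hold 50% + 40% + 5% = 95% of Ridgeback, so Elena controls Ridgeback.
Everline and Vantage together hold 7% + 93% = 100% of Marlow, so Elena controls Marlow.
Marlow and Elena and Vantage together hold 15% + 44% + 41% = 100% of Caldera, so Elena controls Caldera.
Elena controls 9 companies.

9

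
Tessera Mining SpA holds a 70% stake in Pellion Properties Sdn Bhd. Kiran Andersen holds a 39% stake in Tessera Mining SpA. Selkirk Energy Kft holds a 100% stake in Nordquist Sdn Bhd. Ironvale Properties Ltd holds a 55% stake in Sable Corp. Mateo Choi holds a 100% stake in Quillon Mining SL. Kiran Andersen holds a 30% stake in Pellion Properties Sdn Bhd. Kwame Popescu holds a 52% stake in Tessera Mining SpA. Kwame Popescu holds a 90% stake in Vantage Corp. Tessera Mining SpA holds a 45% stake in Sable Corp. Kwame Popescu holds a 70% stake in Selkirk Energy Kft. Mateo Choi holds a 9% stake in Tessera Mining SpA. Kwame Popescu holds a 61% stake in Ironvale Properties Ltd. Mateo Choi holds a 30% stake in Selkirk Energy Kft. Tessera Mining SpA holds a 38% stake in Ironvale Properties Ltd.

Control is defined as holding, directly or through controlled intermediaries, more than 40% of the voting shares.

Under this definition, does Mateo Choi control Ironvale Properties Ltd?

No

Mateo holds 100% of Quillon, so Mateo controls Quillon.
Neither Mateo nor any entity Mateo controls holds any voting interest in Ironvale.
So Mateo does not control Ironvale.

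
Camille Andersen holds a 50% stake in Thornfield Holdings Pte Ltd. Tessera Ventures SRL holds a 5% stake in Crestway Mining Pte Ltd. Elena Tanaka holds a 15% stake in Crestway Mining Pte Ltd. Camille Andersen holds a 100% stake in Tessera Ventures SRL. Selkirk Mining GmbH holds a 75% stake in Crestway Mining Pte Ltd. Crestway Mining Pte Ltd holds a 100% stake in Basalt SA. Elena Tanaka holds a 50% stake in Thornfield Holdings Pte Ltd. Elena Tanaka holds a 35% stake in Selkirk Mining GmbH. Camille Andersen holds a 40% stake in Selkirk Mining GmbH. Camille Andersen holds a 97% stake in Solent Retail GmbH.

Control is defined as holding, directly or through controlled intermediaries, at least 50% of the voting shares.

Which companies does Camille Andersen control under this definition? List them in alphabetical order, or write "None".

Camille holds 100% of Tessera, so Camille controls Tessera.
Camille holds 50% of Thornfield, so Camille controls Thornfield.
Camille holds 97% of Solent, so Camille controls Solent.
No other company's threshold is met.

Solent Retail GmbH, Tessera Ventures SRL, Thornfield Holdings Pte Ltd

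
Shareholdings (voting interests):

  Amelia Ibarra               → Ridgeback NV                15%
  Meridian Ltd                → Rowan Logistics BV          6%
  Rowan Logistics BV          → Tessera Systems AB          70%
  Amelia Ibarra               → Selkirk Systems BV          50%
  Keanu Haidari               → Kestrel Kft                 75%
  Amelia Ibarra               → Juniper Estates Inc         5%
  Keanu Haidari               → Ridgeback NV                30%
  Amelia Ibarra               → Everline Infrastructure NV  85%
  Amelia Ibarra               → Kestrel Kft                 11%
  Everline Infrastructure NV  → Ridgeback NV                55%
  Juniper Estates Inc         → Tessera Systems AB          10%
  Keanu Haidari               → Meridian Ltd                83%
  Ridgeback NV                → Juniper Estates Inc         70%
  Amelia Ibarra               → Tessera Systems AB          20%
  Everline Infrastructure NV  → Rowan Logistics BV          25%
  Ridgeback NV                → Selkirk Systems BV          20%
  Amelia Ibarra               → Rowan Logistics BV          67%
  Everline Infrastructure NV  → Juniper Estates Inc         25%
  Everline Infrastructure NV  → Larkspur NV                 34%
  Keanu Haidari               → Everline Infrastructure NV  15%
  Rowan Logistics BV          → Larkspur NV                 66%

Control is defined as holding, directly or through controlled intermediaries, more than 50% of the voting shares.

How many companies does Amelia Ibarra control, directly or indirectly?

7

Amelia holds 85% of Everline, so Amelia controls Everline.
Everline and Amelia together hold 25% + 67% = 92% of Rowan, so Amelia controls Rowan.
Everline and Amelia together hold 55% + 15% = 70% of Ridgeback, so Amelia controls Ridgeback.
Amelia and Ridgeback together hold 50% + 20% = 70% of Selkirk, so Amelia controls Selkirk.
Ridgeback and Everline and Amelia together hold 70% + 25% + 5% = 100% of Juniper, so Amelia controls Juniper.
Amelia and Juniper and Rowan together hold 20% + 10% + 70% = 100% of Tessera, so Amelia controls Tessera.
Everline and Rowan together hold 34% + 66% = 100% of Larkspur, so Amelia controls Larkspur.
No other company's threshold is met.
Amelia controls 7 companies.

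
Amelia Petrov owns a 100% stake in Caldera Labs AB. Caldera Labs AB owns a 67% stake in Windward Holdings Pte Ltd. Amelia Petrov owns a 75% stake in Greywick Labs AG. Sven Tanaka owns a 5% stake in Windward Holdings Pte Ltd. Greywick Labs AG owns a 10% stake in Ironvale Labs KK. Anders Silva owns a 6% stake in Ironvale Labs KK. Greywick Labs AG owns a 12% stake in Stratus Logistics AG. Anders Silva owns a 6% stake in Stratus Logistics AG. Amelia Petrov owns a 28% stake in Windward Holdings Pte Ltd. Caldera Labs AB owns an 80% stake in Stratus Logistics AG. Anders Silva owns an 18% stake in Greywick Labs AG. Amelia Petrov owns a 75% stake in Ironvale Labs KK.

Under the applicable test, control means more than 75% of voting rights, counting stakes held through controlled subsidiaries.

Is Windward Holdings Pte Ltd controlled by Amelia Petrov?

Amelia holds 100% of Caldera, so Amelia controls Caldera.
Caldera and Amelia together hold 67% + 28% = 95% of Windward, so Amelia controls Windward.

Yes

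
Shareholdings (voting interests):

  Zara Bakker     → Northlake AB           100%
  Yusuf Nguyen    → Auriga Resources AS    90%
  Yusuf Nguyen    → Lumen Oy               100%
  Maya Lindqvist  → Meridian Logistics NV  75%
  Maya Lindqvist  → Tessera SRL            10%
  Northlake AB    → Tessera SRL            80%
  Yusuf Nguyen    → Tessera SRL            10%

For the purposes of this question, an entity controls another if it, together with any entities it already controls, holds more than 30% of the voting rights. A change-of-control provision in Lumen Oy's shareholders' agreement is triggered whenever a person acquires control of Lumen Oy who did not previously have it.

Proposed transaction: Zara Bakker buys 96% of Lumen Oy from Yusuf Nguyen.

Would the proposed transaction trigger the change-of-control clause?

Yes

The purchase adds only to Zara's holdings (Yusuf's stake shrinks), so Zara is the only person who could newly come to control Lumen.
Zara holds 100% of Northlake, so Zara controls Northlake.
Northlake holds 80% of Tessera, so Zara controls Tessera.
Neither Zara nor any entity Zara controls holds any voting interest in Lumen.
So before the transaction, Zara does not control Lumen.
After the purchase, Zara holds 96% of Lumen directly, and Yusuf's stake falls to 4%.
Zara holds 96% of Lumen, so Zara controls Lumen.
Zara did not control Lumen before and does after, so the clause is triggered.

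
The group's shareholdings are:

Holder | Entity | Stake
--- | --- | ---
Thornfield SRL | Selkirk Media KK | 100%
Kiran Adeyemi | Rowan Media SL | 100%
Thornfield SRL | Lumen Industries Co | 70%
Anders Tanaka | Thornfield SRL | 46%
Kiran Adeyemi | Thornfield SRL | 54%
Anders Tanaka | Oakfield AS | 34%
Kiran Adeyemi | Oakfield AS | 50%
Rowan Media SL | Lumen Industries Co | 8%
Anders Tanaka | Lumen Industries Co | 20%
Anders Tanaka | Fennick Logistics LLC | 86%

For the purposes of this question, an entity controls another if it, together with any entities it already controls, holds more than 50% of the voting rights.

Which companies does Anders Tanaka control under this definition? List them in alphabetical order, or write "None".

Fennick Logistics LLC

Anders holds 86% of Fennick, so Anders controls Fennick.
No other company's threshold is met.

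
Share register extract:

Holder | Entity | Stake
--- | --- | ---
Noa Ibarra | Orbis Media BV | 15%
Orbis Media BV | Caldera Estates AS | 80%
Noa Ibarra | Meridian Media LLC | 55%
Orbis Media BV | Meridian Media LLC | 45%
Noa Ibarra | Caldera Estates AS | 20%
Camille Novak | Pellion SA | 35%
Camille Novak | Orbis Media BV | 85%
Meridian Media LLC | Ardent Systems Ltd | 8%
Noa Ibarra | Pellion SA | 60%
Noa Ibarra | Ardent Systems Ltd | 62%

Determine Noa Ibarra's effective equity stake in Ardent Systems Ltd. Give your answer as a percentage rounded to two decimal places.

66.94%

Noa reaches Ardent along 3 paths.
Direct stake: 62% = 62%.
Via Meridian: 55% × 8% = 4.4%.
Via Orbis → Meridian: 15% × 45% × 8% = 0.54%.
Total: 62% + 4.4% + 0.54% = 66.94%.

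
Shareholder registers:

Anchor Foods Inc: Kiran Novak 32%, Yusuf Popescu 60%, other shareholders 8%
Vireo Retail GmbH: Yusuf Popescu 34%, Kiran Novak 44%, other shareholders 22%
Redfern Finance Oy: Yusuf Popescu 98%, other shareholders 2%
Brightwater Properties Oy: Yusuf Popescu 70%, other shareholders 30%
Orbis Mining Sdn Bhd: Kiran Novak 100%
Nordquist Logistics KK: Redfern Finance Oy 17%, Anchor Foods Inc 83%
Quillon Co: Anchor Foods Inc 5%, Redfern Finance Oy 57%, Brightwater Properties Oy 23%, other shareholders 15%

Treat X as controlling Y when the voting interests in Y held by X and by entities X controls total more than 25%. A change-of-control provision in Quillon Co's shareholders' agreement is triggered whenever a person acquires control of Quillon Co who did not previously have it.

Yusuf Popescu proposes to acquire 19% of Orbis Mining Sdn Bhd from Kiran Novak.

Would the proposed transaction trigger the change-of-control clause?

No

The purchase adds only to Yusuf's holdings (Kiran's stake shrinks), so Yusuf is the only person who could newly come to control Quillon.
Yusuf holds 98% of Redfern, so Yusuf controls Redfern.
Yusuf holds 70% of Brightwater, so Yusuf controls Brightwater.
Yusuf holds 60% of Anchor, so Yusuf controls Anchor.
Anchor and Redfern and Brightwater together hold 5% + 57% + 23% = 85% of Quillon, so Yusuf controls Quillon.
So Yusuf already controls Quillon before the transaction.
After the purchase, Yusuf holds 19% of Orbis directly, and Kiran's stake falls to 81%.
Yusuf controlled Quillon already, so this is not a new person acquiring control; every other person's position is unchanged or reduced.
No new person acquires control, so the clause is not triggered.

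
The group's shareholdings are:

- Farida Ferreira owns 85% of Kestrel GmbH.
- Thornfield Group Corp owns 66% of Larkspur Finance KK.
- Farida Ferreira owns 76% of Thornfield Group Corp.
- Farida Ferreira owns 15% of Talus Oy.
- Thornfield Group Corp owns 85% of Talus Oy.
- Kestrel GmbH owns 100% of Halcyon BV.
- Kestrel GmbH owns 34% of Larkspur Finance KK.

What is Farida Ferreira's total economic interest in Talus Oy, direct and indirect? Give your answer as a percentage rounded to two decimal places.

79.60%

Farida reaches Talus along 2 paths.
Via Thornfield: 76% × 85% = 64.6%.
Direct stake: 15% = 15%.
Total: 64.6% + 15% = 79.6%.
Rounded: 79.60%.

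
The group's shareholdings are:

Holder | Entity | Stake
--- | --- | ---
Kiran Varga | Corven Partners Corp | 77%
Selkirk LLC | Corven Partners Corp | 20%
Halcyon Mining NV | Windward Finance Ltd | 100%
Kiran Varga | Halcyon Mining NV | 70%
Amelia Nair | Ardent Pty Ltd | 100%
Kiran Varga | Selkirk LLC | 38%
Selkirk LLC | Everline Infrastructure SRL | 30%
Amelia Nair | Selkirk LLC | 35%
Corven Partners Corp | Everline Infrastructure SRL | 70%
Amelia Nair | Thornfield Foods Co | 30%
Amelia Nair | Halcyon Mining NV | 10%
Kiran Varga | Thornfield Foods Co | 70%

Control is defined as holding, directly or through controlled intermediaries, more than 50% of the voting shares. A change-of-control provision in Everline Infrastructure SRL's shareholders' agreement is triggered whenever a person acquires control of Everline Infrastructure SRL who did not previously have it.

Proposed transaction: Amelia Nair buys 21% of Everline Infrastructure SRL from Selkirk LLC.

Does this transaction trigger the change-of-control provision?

No

The purchase adds only to Amelia's holdings (Selkirk's stake shrinks), so Amelia is the only person who could newly come to control Everline.
Amelia holds 100% of Ardent, so Amelia controls Ardent.
Neither Amelia nor any entity Amelia controls holds any voting interest in Everline.
So before the transaction, Amelia does not control Everline.
After the purchase, Amelia holds 21% of Everline directly, and Selkirk's stake falls to 9%.
After the transaction, Amelia's side holds 21% of Everline, not > 50%, so Amelia still does not control Everline.
No new person acquires control, so the clause is not triggered.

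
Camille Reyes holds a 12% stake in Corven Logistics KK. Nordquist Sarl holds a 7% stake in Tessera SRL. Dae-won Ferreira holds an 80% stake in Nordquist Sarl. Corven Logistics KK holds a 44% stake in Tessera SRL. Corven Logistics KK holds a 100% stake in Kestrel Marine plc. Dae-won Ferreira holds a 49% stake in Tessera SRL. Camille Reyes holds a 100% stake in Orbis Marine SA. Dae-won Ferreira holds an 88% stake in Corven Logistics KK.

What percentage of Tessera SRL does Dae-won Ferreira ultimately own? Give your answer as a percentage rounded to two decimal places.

93.32%

Dae-won reaches Tessera along 3 paths.
Direct stake: 49% = 49%.
Via Nordquist: 80% × 7% = 5.6%.
Via Corven: 88% × 44% = 38.72%.
Total: 49% + 5.6% + 38.72% = 93.32%.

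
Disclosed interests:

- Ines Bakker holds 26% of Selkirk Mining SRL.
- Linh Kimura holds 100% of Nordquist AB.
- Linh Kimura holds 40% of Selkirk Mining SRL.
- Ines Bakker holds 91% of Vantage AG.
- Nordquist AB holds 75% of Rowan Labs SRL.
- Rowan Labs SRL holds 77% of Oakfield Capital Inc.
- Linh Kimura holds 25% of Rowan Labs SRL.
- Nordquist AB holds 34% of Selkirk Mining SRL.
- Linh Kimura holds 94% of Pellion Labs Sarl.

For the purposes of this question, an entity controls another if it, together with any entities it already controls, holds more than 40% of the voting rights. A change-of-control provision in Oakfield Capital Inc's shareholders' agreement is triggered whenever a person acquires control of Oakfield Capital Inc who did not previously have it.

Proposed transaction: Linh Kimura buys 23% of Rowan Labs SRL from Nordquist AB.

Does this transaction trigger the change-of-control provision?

No

The purchase adds only to Linh's holdings (Nordquist's stake shrinks), so Linh is the only person who could newly come to control Oakfield.
Linh holds 100% of Nordquist, so Linh controls Nordquist.
Nordquist and Linh together hold 75% + 25% = 100% of Rowan, so Linh controls Rowan.
Rowan holds 77% of Oakfield, so Linh controls Oakfield.
So Linh already controls Oakfield before the transaction.
After the purchase, Linh's direct stake in Rowan rises to 25% + 23% = 48%, and Nordquist's stake falls to 52%.
Linh controlled Oakfield already, so this is not a new person acquiring control; every other person's position is unchanged or reduced.
No new person acquires control, so the clause is not triggered.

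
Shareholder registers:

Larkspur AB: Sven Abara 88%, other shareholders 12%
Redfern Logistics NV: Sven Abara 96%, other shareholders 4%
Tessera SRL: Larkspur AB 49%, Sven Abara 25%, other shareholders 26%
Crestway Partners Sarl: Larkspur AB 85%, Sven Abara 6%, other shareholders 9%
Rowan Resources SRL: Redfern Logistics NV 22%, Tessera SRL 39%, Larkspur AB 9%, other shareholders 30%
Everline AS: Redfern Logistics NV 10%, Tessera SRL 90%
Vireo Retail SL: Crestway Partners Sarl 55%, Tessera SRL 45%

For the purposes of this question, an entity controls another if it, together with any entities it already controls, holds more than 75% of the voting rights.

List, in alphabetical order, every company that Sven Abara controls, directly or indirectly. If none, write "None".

Sven holds 88% of Larkspur, so Sven controls Larkspur.
Sven holds 96% of Redfern, so Sven controls Redfern.
Larkspur and Sven together hold 85% + 6% = 91% of Crestway, so Sven controls Crestway.
No other company's threshold is met.

Crestway Partners Sarl, Larkspur AB, Redfern Logistics NV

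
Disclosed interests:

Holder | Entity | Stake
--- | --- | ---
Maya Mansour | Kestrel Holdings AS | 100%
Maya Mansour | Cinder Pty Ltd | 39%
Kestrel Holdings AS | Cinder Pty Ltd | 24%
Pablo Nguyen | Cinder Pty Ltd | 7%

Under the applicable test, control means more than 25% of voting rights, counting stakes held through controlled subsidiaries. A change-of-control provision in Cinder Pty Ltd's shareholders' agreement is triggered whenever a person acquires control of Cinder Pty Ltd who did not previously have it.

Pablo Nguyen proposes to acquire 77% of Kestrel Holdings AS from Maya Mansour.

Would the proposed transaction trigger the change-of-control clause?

Yes

The purchase adds only to Pablo's holdings (Maya's stake shrinks), so Pablo is the only person who could newly come to control Cinder.
Pablo's largest direct stake is 7% in Cinder, which does not meet the threshold, so Pablo controls no company.
In Cinder, Pablo's side holds only 7%, not > 25%.
So before the transaction, Pablo does not control Cinder.
After the purchase, Pablo holds 77% of Kestrel directly, and Maya's stake falls to 23%.
Pablo holds 77% of Kestrel, so Pablo controls Kestrel.
Kestrel and Pablo together hold 24% + 7% = 31% of Cinder, so Pablo controls Cinder.
Pablo did not control Cinder before and does after, so the clause is triggered.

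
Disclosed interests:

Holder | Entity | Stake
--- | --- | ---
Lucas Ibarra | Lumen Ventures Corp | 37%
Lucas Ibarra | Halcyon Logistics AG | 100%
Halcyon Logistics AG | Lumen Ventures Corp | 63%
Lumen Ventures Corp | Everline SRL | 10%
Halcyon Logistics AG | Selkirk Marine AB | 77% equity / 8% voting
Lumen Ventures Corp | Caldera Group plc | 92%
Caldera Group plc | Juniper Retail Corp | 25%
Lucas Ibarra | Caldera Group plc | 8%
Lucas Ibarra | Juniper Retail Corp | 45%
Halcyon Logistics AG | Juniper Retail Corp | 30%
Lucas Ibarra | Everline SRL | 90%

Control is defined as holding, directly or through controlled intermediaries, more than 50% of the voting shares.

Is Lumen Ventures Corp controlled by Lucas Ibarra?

Yes

Lucas holds 100% of Halcyon, so Lucas controls Halcyon.
Lucas and Halcyon together hold 37% + 63% = 100% of Lumen, so Lucas controls Lumen.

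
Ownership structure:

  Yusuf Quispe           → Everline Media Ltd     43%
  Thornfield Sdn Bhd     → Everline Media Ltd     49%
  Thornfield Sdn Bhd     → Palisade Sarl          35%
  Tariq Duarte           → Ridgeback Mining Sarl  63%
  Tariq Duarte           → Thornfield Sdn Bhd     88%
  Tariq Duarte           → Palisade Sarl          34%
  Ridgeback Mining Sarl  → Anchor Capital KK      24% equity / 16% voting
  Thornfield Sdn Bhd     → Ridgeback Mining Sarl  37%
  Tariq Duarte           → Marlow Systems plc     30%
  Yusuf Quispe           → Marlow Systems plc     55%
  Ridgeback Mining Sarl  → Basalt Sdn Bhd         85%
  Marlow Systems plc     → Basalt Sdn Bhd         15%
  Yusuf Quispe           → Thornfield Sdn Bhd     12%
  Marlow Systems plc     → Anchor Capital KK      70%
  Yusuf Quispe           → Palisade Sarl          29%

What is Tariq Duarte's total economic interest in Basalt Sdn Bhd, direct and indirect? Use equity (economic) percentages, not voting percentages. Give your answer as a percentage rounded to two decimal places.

Tariq reaches Basalt along 3 paths.
Via Marlow: 30% × 15% = 4.5%.
Via Thornfield → Ridgeback: 88% × 37% × 85% = 27.676%.
Via Ridgeback: 63% × 85% = 53.55%.
Total: 4.5% + 27.676% + 53.55% = 85.726%.
Rounded: 85.73%.

85.73%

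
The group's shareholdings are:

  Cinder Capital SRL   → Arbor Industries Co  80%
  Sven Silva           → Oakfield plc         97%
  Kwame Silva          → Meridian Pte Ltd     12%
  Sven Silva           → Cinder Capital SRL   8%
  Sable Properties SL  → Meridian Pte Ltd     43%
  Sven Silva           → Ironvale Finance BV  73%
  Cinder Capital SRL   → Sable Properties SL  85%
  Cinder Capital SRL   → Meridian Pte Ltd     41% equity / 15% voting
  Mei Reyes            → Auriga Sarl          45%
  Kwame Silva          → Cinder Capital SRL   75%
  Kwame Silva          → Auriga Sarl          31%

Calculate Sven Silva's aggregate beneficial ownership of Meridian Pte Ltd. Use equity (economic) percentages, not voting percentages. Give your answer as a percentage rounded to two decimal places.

6.20%

Sven reaches Meridian along 2 paths.
Via Cinder: 8% × 41% = 3.28%.
Via Cinder → Sable: 8% × 85% × 43% = 2.924%.
Total: 3.28% + 2.924% = 6.204%.
Rounded: 6.20%.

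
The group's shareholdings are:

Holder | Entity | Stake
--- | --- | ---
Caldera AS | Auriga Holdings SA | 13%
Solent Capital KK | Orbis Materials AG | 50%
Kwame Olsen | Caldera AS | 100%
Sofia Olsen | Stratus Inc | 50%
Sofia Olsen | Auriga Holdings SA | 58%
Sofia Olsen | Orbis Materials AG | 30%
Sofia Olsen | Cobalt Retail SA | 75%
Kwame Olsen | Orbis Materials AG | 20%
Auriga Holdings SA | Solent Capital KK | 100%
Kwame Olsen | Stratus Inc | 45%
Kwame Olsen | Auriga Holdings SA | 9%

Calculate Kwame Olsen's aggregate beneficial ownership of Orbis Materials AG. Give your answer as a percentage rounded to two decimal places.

31.00%

Kwame reaches Orbis along 3 paths.
Via Auriga → Solent: 9% × 100% × 50% = 4.5%.
Via Caldera → Auriga → Solent: 100% × 13% × 100% × 50% = 6.5%.
Direct stake: 20% = 20%.
Total: 4.5% + 6.5% + 20% = 31%.
Rounded: 31.00%.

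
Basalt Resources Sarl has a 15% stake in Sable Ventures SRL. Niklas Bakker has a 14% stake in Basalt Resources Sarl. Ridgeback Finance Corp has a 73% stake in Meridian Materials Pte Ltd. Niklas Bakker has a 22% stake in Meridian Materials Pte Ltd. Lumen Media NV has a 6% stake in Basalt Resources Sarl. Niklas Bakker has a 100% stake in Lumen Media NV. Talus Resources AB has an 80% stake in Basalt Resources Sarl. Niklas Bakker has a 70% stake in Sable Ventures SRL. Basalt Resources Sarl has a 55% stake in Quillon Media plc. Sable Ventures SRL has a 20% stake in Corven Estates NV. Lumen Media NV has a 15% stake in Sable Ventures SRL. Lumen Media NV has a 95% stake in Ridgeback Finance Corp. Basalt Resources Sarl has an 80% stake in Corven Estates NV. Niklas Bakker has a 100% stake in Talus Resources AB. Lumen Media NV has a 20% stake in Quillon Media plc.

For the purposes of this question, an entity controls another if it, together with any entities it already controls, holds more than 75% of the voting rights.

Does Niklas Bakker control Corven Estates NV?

Yes

Niklas holds 100% of Talus, so Niklas controls Talus.
Niklas holds 100% of Lumen, so Niklas controls Lumen.
Niklas and Talus and Lumen together hold 14% + 80% + 6% = 100% of Basalt, so Niklas controls Basalt.
Niklas and Basalt and Lumen together hold 70% + 15% + 15% = 100% of Sable, so Niklas controls Sable.
Sable and Basalt together hold 20% + 80% = 100% of Corven, so Niklas controls Corven.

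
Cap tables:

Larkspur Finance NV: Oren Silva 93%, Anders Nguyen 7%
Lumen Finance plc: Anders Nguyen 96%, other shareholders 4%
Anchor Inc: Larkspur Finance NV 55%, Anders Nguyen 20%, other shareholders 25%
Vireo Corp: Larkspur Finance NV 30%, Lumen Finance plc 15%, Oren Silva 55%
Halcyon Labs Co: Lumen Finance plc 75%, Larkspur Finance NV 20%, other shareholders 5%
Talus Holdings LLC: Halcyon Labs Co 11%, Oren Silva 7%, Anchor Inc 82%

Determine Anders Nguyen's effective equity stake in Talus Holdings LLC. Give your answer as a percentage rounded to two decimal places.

27.63%

Anders reaches Talus along 4 paths.
Via Lumen → Halcyon: 96% × 75% × 11% = 7.92%.
Via Larkspur → Halcyon: 7% × 20% × 11% = 0.154%.
Via Larkspur → Anchor: 7% × 55% × 82% = 3.157%.
Via Anchor: 20% × 82% = 16.4%.
Total: 7.92% + 0.154% + 3.157% + 16.4% = 27.631%.
Rounded: 27.63%.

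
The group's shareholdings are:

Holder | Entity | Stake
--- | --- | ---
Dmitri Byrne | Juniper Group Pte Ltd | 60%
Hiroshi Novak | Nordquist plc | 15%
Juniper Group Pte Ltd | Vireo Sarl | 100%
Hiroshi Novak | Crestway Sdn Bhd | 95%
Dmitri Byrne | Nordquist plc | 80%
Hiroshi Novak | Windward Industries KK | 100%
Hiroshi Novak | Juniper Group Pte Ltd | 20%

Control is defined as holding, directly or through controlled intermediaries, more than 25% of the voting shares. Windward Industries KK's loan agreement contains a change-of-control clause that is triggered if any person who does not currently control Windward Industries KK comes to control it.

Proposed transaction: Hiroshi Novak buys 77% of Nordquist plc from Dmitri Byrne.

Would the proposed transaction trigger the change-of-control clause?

No

The purchase adds only to Hiroshi's holdings (Dmitri's stake shrinks), so Hiroshi is the only person who could newly come to control Windward.
Hiroshi holds 100% of Windward, so Hiroshi controls Windward.
So Hiroshi already controls Windward before the transaction.
After the purchase, Hiroshi's direct stake in Nordquist rises to 15% + 77% = 92%, and Dmitri's stake falls to 3%.
Hiroshi controlled Windward already, so this is not a new person acquiring control; every other person's position is unchanged or reduced.
No new person acquires control, so the clause is not triggered.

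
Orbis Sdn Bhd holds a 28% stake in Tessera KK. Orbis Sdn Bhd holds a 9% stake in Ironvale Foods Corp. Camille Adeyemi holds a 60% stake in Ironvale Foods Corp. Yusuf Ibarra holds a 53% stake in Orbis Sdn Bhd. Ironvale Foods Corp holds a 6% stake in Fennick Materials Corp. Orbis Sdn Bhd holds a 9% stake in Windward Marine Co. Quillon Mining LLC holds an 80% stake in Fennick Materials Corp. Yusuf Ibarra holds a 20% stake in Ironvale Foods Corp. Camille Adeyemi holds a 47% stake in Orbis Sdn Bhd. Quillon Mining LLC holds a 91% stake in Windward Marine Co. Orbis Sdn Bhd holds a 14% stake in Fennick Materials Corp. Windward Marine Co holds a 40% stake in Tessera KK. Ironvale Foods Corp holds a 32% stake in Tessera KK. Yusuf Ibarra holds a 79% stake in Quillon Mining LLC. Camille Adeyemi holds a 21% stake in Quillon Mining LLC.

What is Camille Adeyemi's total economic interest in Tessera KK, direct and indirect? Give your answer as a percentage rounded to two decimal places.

43.05%

Camille reaches Tessera along 5 paths.
Via Quillon → Windward: 21% × 91% × 40% = 7.644%.
Via Orbis → Windward: 47% × 9% × 40% = 1.692%.
Via Orbis: 47% × 28% = 13.16%.
Via Orbis → Ironvale: 47% × 9% × 32% = 1.3536%.
Via Ironvale: 60% × 32% = 19.2%.
Total: 7.644% + 1.692% + 13.16% + 1.3536% + 19.2% = 43.0496%.
Rounded: 43.05%.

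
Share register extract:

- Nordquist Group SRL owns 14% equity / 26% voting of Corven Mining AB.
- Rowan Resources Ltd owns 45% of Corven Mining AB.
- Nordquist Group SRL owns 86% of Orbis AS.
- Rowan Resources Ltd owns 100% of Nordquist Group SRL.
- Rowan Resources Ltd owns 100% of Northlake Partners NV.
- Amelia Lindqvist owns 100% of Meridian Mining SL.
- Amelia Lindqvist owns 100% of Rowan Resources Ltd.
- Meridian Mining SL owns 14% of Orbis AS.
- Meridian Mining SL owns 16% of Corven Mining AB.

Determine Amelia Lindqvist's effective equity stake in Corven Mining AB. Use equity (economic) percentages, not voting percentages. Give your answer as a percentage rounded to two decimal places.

Amelia reaches Corven along 3 paths.
Via Rowan → Nordquist: 100% × 100% × 14% = 14%.
Via Meridian: 100% × 16% = 16%.
Via Rowan: 100% × 45% = 45%.
Total: 14% + 16% + 45% = 75%.
Rounded: 75.00%.

75.00%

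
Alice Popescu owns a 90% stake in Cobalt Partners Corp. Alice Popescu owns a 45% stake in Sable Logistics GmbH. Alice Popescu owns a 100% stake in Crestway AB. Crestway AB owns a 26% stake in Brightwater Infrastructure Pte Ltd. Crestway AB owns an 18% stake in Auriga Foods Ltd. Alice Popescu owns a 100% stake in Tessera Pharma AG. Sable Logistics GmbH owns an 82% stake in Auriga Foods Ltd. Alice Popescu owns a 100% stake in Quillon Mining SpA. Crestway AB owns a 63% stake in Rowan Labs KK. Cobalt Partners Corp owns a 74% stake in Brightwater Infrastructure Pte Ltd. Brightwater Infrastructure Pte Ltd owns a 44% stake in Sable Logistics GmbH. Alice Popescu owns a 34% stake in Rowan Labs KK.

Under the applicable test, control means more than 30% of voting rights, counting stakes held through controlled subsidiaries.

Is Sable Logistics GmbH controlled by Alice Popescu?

Yes

Alice holds 90% of Cobalt, so Alice controls Cobalt.
Alice holds 100% of Crestway, so Alice controls Crestway.
Crestway and Cobalt together hold 26% + 74% = 100% of Brightwater, so Alice controls Brightwater.
Alice and Brightwater together hold 45% + 44% = 89% of Sable, so Alice controls Sable.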